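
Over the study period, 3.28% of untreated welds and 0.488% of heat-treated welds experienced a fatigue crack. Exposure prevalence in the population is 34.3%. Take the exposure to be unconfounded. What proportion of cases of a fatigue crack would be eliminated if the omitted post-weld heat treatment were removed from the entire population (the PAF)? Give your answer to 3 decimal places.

PAF ≈ 0.662

p₁ = 0.0328, p₀ = 0.00488.
Overall risk P(Y=1) = π·p₁ + (1−π)·p₀ = 0.343×0.0328 + 0.657×0.00488 = 0.014457.
Under exogeneity, PAF = [P(Y=1) − p₀] / P(Y=1).
PAF = (0.014457 − 0.00488) / 0.014457 ≈ 0.6624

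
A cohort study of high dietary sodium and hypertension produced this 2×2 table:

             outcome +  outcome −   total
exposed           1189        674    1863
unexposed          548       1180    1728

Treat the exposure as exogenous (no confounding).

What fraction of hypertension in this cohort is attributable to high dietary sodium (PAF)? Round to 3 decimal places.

PAF ≈ 0.344

p₁ = P(outcome | exposed) = 1189/1863 = 0.63822
p₀ = P(outcome | unexposed) = 548/1728 = 0.31713
Exposure prevalence π = 1863/3591 = 0.5188; overall risk P(Y=1) = 0.48371.
Under exogeneity, PAF = [P(Y=1) − p₀]/P(Y=1).
PAF = (0.48371 − 0.31713) / 0.48371 ≈ 0.3444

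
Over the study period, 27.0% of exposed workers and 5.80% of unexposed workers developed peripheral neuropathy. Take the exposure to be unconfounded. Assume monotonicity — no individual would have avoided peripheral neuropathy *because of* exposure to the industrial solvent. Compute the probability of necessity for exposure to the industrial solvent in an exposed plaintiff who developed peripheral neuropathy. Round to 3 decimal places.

p₁ = 0.27, p₀ = 0.058.
Under exogeneity and monotonicity, PN = (p₁ − p₀) / p₁.
PN = (0.27 − 0.058) / 0.27 = 0.212 / 0.27 ≈ 0.7852

PN ≈ 0.785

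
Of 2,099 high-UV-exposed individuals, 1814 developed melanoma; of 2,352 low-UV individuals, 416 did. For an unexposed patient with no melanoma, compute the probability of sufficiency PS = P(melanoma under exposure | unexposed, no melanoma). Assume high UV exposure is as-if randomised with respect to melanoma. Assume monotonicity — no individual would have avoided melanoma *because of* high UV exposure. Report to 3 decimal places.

p₁ = P(outcome | exposed) = 1814/2099 = 0.86422
p₀ = P(outcome | unexposed) = 416/2352 = 0.17687
Under exogeneity and monotonicity, PS = (p₁ − p₀) / (1 − p₀).
PS = (0.86422 − 0.17687) / (1 − 0.17687) = 0.68735 / 0.82313 ≈ 0.8350

PS ≈ 0.835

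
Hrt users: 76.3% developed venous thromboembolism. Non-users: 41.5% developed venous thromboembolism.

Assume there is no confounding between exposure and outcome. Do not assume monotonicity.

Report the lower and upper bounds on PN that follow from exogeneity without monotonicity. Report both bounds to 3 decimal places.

p₁ = 0.763, p₀ = 0.415.
Under exogeneity alone the bounds on PN are max{0,(p₁−p₀)/p₁} ≤ PN ≤ min{1,(1−p₀)/p₁}.
  lower = (p₁ − p₀)/p₁ = 0.348 / 0.763 ≈ 0.4561
  upper = min{1, (1 − p₀)/p₁} = 0.585 / 0.763 ≈ 0.7667

0.456 ≤ PN ≤ 0.767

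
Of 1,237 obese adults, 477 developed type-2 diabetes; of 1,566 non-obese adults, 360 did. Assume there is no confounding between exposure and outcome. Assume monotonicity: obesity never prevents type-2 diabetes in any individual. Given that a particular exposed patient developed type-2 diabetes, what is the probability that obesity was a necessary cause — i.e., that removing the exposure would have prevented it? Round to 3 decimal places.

PN ≈ 0.404

p₁ = P(outcome | exposed) = 477/1237 = 0.38561
p₀ = P(outcome | unexposed) = 360/1566 = 0.22989
Under exogeneity and monotonicity, PN = (p₁ − p₀) / p₁.
PN = (0.38561 − 0.22989) / 0.38561 = 0.15573 / 0.38561 ≈ 0.4038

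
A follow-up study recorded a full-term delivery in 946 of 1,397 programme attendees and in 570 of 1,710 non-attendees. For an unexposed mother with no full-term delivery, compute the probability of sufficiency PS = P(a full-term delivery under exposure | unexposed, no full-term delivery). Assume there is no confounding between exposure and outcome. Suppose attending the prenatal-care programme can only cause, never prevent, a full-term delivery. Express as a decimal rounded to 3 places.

p₁ = P(outcome | exposed) = 946/1397 = 0.67717
p₀ = P(outcome | unexposed) = 570/1710 = 0.33333
Under exogeneity and monotonicity, PS = (p₁ − p₀) / (1 − p₀).
PS = (0.67717 − 0.33333) / (1 − 0.33333) = 0.34383 / 0.66667 ≈ 0.5157

PS ≈ 0.516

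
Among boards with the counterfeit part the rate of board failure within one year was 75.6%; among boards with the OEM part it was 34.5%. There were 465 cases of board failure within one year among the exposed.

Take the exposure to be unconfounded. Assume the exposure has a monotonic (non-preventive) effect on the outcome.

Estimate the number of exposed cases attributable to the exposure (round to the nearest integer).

about 253 cases

p₁ = 0.756, p₀ = 0.345.
PN = (p₁ − p₀)/p₁ = (0.756 − 0.345) / 0.756 ≈ 0.54365.
Attributable cases ≈ PN × (exposed cases) = 0.54365 × 465 ≈ 252.80.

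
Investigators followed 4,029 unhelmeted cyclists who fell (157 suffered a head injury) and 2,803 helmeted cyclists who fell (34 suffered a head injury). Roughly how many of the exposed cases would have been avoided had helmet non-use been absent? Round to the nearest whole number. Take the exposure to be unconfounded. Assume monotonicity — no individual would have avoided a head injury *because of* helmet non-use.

about 108 cases

p₁ = P(outcome | exposed) = 157/4029 = 0.038967
p₀ = P(outcome | unexposed) = 34/2803 = 0.01213
PN = (p₁ − p₀)/p₁ = (0.038967 − 0.01213) / 0.038967 ≈ 0.68872.
Attributable cases ≈ PN × (exposed cases) = 0.68872 × 157 ≈ 108.13.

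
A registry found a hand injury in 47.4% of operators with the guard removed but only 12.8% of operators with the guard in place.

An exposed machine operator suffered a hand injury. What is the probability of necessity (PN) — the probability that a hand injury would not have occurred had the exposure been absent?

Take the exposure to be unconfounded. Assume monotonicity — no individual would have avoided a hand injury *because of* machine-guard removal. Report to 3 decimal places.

p₁ = 0.474, p₀ = 0.128.
Under exogeneity and monotonicity, PN = (p₁ − p₀) / p₁.
PN = (0.474 − 0.128) / 0.474 = 0.346 / 0.474 ≈ 0.7300

PN ≈ 0.730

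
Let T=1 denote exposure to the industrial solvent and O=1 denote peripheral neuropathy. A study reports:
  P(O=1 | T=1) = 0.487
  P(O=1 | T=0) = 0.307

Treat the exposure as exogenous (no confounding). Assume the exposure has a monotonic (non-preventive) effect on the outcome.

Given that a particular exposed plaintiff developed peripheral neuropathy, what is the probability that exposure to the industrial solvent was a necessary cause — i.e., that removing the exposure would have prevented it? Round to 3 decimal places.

PN ≈ 0.370

Let p₁ = 0.487, p₀ = 0.307.
Under exogeneity and monotonicity, PN = (p₁ − p₀) / p₁.
PN = (0.487 − 0.307) / 0.487 = 0.18 / 0.487 ≈ 0.3696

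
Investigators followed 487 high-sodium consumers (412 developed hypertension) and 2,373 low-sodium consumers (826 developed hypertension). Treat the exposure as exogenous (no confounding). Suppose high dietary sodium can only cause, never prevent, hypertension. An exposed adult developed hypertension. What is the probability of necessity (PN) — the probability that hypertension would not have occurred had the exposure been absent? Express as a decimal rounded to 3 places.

p₁ = P(outcome | exposed) = 412/487 = 0.846
p₀ = P(outcome | unexposed) = 826/2373 = 0.34808
Under exogeneity and monotonicity, PN = (p₁ − p₀) / p₁.
PN = (0.846 − 0.34808) / 0.846 = 0.49791 / 0.846 ≈ 0.5886

PN ≈ 0.589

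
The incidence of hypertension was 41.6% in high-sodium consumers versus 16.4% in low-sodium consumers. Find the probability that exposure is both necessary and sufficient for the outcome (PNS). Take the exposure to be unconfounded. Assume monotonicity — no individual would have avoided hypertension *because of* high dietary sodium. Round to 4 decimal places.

PNS ≈ 0.2520

p₁ = 0.416, p₀ = 0.164.
Under exogeneity and monotonicity, PNS = p₁ − p₀.
PNS = 0.416 − 0.164 = 0.252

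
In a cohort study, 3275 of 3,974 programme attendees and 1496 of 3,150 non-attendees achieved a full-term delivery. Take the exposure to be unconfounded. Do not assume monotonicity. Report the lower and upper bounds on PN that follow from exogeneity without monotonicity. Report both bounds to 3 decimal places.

0.424 ≤ PN ≤ 0.637

p₁ = P(outcome | exposed) = 3275/3974 = 0.82411
p₀ = P(outcome | unexposed) = 1496/3150 = 0.47492
Under exogeneity alone the bounds on PN are max{0,(p₁−p₀)/p₁} ≤ PN ≤ min{1,(1−p₀)/p₁}.
  lower = (p₁ − p₀)/p₁ = 0.34919 / 0.82411 ≈ 0.4237
  upper = min{1, (1 − p₀)/p₁} = 0.52508 / 0.82411 ≈ 0.6371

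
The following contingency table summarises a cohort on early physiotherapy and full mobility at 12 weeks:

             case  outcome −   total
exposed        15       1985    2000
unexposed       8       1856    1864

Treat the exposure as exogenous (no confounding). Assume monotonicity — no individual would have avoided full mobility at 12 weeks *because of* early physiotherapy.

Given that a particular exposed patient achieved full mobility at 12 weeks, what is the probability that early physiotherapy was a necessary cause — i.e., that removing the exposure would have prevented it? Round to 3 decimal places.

PN ≈ 0.428

p₁ = P(outcome | exposed) = 15/2000 = 0.0075
p₀ = P(outcome | unexposed) = 8/1864 = 0.0042918
Under exogeneity and monotonicity, PN = (p₁ − p₀) / p₁.
PN = (0.0075 − 0.0042918) / 0.0075 = 0.0032082 / 0.0075 ≈ 0.4278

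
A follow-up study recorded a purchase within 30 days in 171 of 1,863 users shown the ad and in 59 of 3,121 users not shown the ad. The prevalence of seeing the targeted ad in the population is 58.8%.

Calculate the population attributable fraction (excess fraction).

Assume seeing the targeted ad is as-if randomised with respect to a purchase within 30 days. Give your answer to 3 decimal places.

p₁ = P(outcome | exposed) = 171/1863 = 0.091787
p₀ = P(outcome | unexposed) = 59/3121 = 0.018904
Overall risk P(Y=1) = π·p₁ + (1−π)·p₀ = 0.588×0.091787 + 0.412×0.018904 = 0.06176.
Under exogeneity, PAF = [P(Y=1) − p₀] / P(Y=1).
PAF = (0.06176 − 0.018904) / 0.06176 ≈ 0.6939

PAF ≈ 0.694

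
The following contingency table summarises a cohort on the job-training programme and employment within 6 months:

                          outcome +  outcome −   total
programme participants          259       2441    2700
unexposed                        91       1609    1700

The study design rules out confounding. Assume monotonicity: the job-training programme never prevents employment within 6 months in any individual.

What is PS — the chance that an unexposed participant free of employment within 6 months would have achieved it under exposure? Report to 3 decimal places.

PS ≈ 0.045

p₁ = P(outcome | exposed) = 259/2700 = 0.095926
p₀ = P(outcome | unexposed) = 91/1700 = 0.053529
Under exogeneity and monotonicity, PS = (p₁ − p₀)/(1 − p₀).
PS = (0.095926 − 0.053529) / 0.94647 ≈ 0.0448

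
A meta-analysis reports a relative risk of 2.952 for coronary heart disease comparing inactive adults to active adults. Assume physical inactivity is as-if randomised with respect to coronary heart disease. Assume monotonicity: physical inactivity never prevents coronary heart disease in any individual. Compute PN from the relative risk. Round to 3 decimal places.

PN ≈ 0.661

Under exogeneity and monotonicity, PN = (RR − 1) / RR = 1 − 1/RR.
PN = (2.952 − 1) / 2.952 = 1.952 / 2.952 ≈ 0.6612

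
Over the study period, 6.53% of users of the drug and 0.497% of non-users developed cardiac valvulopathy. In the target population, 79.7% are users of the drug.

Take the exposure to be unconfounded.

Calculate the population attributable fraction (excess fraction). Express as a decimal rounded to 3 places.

p₁ = 0.0653, p₀ = 0.00497.
Overall risk P(Y=1) = π·p₁ + (1−π)·p₀ = 0.797×0.0653 + 0.203×0.00497 = 0.053053.
Under exogeneity, PAF = [P(Y=1) − p₀] / P(Y=1).
PAF = (0.053053 − 0.00497) / 0.053053 ≈ 0.9063

PAF ≈ 0.906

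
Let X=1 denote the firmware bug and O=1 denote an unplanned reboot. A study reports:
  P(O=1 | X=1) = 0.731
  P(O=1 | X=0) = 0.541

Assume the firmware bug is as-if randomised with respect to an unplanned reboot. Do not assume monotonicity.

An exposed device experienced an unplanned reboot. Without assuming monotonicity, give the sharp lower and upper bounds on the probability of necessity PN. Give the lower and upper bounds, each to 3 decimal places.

0.260 ≤ PN ≤ 0.628

Let p₁ = 0.731, p₀ = 0.541.
Under exogeneity alone the bounds on PN are max{0,(p₁−p₀)/p₁} ≤ PN ≤ min{1,(1−p₀)/p₁}.
  lower = (p₁ − p₀)/p₁ = 0.19 / 0.731 ≈ 0.2599
  upper = min{1, (1 − p₀)/p₁} = 0.459 / 0.731 ≈ 0.6279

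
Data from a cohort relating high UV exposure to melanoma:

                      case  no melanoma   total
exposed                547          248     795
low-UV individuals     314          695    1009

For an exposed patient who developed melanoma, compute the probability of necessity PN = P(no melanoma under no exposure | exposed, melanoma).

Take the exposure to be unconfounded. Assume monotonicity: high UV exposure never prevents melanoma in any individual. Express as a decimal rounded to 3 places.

p₁ = P(outcome | exposed) = 547/795 = 0.68805
p₀ = P(outcome | unexposed) = 314/1009 = 0.3112
Under exogeneity and monotonicity, PN = (p₁ − p₀)/p₁.
PN = (0.68805 − 0.3112) / 0.68805 ≈ 0.5477

PN ≈ 0.548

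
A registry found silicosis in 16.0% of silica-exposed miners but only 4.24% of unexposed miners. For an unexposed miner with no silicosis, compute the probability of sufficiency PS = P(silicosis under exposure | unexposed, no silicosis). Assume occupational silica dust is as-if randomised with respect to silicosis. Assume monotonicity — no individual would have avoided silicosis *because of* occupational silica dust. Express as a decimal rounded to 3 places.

PS ≈ 0.123

p₁ = 0.16, p₀ = 0.0424.
Under exogeneity and monotonicity, PS = (p₁ − p₀) / (1 − p₀).
PS = (0.16 − 0.0424) / (1 − 0.0424) = 0.1176 / 0.9576 ≈ 0.1228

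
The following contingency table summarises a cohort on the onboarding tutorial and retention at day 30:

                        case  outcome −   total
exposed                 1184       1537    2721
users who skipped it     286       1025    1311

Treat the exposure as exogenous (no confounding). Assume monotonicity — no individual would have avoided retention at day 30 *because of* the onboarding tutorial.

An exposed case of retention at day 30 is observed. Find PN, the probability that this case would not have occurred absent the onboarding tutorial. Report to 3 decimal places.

p₁ = P(outcome | exposed) = 1184/2721 = 0.43513
p₀ = P(outcome | unexposed) = 286/1311 = 0.21815
Under exogeneity and monotonicity, PN = (p₁ − p₀) / p₁.
PN = (0.43513 − 0.21815) / 0.43513 = 0.21698 / 0.43513 ≈ 0.4987

PN ≈ 0.499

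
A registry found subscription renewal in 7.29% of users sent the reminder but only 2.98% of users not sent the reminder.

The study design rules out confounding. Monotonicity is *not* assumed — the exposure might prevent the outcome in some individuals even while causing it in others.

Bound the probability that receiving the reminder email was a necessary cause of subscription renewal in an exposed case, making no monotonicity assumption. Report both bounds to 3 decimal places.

0.591 ≤ PN ≤ 1.000

p₁ = 0.0729, p₀ = 0.0298.
Under exogeneity alone the bounds on PN are max{0,(p₁−p₀)/p₁} ≤ PN ≤ min{1,(1−p₀)/p₁}.
  lower = (p₁ − p₀)/p₁ = 0.0431 / 0.0729 ≈ 0.5912
  upper = min{1, (1 − p₀)/p₁} = 0.9702 / 0.0729 ≈ 13.3086 → capped at 1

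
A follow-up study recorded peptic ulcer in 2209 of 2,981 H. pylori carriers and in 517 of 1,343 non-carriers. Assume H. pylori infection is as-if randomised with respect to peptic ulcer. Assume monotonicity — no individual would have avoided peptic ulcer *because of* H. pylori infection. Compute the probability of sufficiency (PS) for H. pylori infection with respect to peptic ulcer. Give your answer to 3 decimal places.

PS ≈ 0.579

p₁ = P(outcome | exposed) = 2209/2981 = 0.74103
p₀ = P(outcome | unexposed) = 517/1343 = 0.38496
Under exogeneity and monotonicity, PS = (p₁ − p₀) / (1 − p₀).
PS = (0.74103 − 0.38496) / (1 − 0.38496) = 0.35607 / 0.61504 ≈ 0.5789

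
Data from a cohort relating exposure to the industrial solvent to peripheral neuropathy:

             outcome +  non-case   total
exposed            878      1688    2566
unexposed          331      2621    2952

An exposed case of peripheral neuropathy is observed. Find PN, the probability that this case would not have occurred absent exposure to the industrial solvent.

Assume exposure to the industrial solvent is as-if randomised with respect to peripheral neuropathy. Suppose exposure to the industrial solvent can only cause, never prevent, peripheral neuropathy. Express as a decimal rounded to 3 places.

p₁ = P(outcome | exposed) = 878/2566 = 0.34217
p₀ = P(outcome | unexposed) = 331/2952 = 0.11213
Under exogeneity and monotonicity, PN = (p₁ − p₀) / p₁.
PN = (0.34217 − 0.11213) / 0.34217 = 0.23004 / 0.34217 ≈ 0.6723

PN ≈ 0.672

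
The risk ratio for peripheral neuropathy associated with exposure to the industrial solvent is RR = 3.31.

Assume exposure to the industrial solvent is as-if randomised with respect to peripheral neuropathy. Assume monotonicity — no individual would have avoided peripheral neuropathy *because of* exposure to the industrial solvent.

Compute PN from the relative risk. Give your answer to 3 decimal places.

Under exogeneity and monotonicity, PN = (RR − 1) / RR = 1 − 1/RR.
PN = (3.31 − 1) / 3.31 = 2.31 / 3.31 ≈ 0.6979

PN ≈ 0.698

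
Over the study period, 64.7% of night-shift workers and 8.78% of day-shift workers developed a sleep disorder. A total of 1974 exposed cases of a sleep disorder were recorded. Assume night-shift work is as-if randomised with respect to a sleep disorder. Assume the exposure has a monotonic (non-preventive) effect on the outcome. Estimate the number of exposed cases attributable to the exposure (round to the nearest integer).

p₁ = 0.647, p₀ = 0.0878.
PN = (p₁ − p₀)/p₁ = (0.647 − 0.0878) / 0.647 ≈ 0.86430.
Attributable cases ≈ PN × (exposed cases) = 0.86430 × 1974 ≈ 1706.12.

about 1706 cases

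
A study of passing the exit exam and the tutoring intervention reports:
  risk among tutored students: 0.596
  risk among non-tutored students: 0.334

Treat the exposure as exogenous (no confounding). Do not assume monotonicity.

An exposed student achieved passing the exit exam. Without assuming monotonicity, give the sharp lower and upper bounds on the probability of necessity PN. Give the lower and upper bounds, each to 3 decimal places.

Let p₁ = 0.596, p₀ = 0.334.
Under exogeneity alone the bounds on PN are max{0,(p₁−p₀)/p₁} ≤ PN ≤ min{1,(1−p₀)/p₁}.
  lower = (p₁ − p₀)/p₁ = 0.262 / 0.596 ≈ 0.4396
  upper = min{1, (1 − p₀)/p₁} = 0.666 / 0.596 ≈ 1.1174 → capped at 1

0.440 ≤ PN ≤ 1.000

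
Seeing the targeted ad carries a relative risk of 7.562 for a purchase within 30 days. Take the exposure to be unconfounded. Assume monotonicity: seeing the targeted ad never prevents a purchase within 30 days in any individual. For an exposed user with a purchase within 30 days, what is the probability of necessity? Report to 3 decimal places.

Under exogeneity and monotonicity, PN = (RR − 1) / RR = 1 − 1/RR.
PN = (7.562 − 1) / 7.562 = 6.562 / 7.562 ≈ 0.8678

PN ≈ 0.868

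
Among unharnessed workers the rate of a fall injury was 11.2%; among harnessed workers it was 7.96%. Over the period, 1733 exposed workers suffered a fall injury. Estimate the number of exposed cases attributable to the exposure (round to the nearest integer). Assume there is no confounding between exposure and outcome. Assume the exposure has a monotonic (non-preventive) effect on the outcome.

p₁ = 0.112, p₀ = 0.0796.
PN = (p₁ − p₀)/p₁ = (0.112 − 0.0796) / 0.112 ≈ 0.28929.
Attributable cases ≈ PN × (exposed cases) = 0.28929 × 1733 ≈ 501.33.

about 501 cases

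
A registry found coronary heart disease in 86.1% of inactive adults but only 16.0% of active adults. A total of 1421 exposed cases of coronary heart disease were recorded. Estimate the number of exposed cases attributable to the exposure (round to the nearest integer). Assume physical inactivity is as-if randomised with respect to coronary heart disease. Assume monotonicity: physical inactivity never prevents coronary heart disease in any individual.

about 1157 cases

p₁ = 0.861, p₀ = 0.16.
PN = (p₁ − p₀)/p₁ = (0.861 − 0.16) / 0.861 ≈ 0.81417.
Attributable cases ≈ PN × (exposed cases) = 0.81417 × 1421 ≈ 1156.93.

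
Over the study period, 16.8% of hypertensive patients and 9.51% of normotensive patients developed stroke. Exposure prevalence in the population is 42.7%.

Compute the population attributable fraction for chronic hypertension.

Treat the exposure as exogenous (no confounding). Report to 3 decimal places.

p₁ = 0.168, p₀ = 0.0951.
Overall risk P(Y=1) = π·p₁ + (1−π)·p₀ = 0.427×0.168 + 0.573×0.0951 = 0.12623.
Under exogeneity, PAF = [P(Y=1) − p₀] / P(Y=1).
PAF = (0.12623 − 0.0951) / 0.12623 ≈ 0.2466

PAF ≈ 0.247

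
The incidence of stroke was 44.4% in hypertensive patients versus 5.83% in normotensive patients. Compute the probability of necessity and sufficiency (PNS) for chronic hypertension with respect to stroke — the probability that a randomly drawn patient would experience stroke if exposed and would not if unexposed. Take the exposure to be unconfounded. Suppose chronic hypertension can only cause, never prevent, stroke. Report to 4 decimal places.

PNS ≈ 0.3857

p₁ = 0.444, p₀ = 0.0583.
Under exogeneity and monotonicity, PNS = p₁ − p₀.
PNS = 0.444 − 0.0583 = 0.3857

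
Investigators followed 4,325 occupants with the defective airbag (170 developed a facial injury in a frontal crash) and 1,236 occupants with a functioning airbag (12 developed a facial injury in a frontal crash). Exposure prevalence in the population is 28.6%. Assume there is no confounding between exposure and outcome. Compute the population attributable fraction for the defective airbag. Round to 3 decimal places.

p₁ = P(outcome | exposed) = 170/4325 = 0.039306
p₀ = P(outcome | unexposed) = 12/1236 = 0.0097087
Overall risk P(Y=1) = π·p₁ + (1−π)·p₀ = 0.286×0.039306 + 0.714×0.0097087 = 0.018174.
Under exogeneity, PAF = [P(Y=1) − p₀] / P(Y=1).
PAF = (0.018174 − 0.0097087) / 0.018174 ≈ 0.4658

PAF ≈ 0.466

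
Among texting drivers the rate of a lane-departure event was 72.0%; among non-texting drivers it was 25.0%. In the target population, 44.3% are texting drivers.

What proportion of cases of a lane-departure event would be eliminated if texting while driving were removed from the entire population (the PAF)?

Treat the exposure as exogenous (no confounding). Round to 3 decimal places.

PAF ≈ 0.454

p₁ = 0.72, p₀ = 0.25.
Overall risk P(Y=1) = π·p₁ + (1−π)·p₀ = 0.443×0.72 + 0.557×0.25 = 0.45821.
Under exogeneity, PAF = [P(Y=1) − p₀] / P(Y=1).
PAF = (0.45821 − 0.25) / 0.45821 ≈ 0.4544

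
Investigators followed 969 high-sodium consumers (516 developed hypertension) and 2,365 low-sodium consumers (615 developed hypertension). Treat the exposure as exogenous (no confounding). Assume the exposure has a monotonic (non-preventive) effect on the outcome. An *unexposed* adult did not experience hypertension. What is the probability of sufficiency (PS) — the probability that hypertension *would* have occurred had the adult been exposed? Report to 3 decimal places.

PS ≈ 0.368

p₁ = P(outcome | exposed) = 516/969 = 0.53251
p₀ = P(outcome | unexposed) = 615/2365 = 0.26004
Under exogeneity and monotonicity, PS = (p₁ − p₀) / (1 − p₀).
PS = (0.53251 − 0.26004) / (1 − 0.26004) = 0.27247 / 0.73996 ≈ 0.3682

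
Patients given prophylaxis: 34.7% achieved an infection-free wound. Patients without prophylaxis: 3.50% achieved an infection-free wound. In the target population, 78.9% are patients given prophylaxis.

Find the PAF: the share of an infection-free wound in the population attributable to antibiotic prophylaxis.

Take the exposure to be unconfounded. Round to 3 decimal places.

p₁ = 0.347, p₀ = 0.035.
Overall risk P(Y=1) = π·p₁ + (1−π)·p₀ = 0.789×0.347 + 0.211×0.035 = 0.28117.
Under exogeneity, PAF = [P(Y=1) − p₀] / P(Y=1).
PAF = (0.28117 − 0.035) / 0.28117 ≈ 0.8755

PAF ≈ 0.876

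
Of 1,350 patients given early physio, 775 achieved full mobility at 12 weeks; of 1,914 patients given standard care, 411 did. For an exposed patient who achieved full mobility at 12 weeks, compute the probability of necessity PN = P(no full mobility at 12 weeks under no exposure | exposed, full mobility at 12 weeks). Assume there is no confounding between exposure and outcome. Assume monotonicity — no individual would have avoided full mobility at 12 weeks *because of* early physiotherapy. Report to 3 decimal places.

PN ≈ 0.626

p₁ = P(outcome | exposed) = 775/1350 = 0.57407
p₀ = P(outcome | unexposed) = 411/1914 = 0.21473
Under exogeneity and monotonicity, PN = (p₁ − p₀) / p₁.
PN = (0.57407 − 0.21473) / 0.57407 = 0.35934 / 0.57407 ≈ 0.6259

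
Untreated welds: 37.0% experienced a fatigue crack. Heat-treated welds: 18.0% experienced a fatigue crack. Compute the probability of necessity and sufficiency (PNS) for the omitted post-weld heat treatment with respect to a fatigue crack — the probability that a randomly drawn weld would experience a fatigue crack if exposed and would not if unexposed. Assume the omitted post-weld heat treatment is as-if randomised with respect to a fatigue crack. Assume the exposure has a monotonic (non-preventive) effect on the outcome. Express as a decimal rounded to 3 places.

p₁ = 0.37, p₀ = 0.18.
Under exogeneity and monotonicity, PNS = p₁ − p₀.
PNS = 0.37 − 0.18 = 0.19

PNS ≈ 0.190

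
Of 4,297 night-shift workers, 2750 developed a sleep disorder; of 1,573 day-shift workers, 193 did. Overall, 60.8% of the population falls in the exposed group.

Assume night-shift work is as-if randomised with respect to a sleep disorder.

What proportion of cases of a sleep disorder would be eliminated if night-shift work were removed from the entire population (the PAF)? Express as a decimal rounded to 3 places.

PAF ≈ 0.719

p₁ = P(outcome | exposed) = 2750/4297 = 0.63998
p₀ = P(outcome | unexposed) = 193/1573 = 0.1227
Overall risk P(Y=1) = π·p₁ + (1−π)·p₀ = 0.608×0.63998 + 0.392×0.1227 = 0.43721.
Under exogeneity, PAF = [P(Y=1) − p₀] / P(Y=1).
PAF = (0.43721 − 0.1227) / 0.43721 ≈ 0.7194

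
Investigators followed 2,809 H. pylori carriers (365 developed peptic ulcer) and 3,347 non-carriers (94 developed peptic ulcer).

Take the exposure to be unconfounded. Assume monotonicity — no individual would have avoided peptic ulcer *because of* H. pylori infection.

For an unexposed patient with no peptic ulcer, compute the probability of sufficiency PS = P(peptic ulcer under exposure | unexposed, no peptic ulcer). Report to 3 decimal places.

p₁ = P(outcome | exposed) = 365/2809 = 0.12994
p₀ = P(outcome | unexposed) = 94/3347 = 0.028085
Under exogeneity and monotonicity, PS = (p₁ − p₀) / (1 − p₀).
PS = (0.12994 − 0.028085) / (1 − 0.028085) = 0.10185 / 0.97192 ≈ 0.1048

PS ≈ 0.105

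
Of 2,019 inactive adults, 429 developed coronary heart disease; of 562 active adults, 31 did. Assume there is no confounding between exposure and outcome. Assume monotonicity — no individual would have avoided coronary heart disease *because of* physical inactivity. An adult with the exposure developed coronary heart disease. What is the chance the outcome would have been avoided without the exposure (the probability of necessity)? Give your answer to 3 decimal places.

p₁ = P(outcome | exposed) = 429/2019 = 0.21248
p₀ = P(outcome | unexposed) = 31/562 = 0.05516
Under exogeneity and monotonicity, PN = (p₁ − p₀) / p₁.
PN = (0.21248 − 0.05516) / 0.21248 = 0.15732 / 0.21248 ≈ 0.7404

PN ≈ 0.740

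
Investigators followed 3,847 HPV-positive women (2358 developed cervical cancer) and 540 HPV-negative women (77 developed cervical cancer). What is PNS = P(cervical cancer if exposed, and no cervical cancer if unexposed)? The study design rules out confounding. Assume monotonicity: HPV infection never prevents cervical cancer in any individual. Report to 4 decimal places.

p₁ = P(outcome | exposed) = 2358/3847 = 0.61295
p₀ = P(outcome | unexposed) = 77/540 = 0.14259
Under exogeneity and monotonicity, PNS = p₁ − p₀.
PNS = 0.61295 − 0.14259 = 0.47035

PNS ≈ 0.4704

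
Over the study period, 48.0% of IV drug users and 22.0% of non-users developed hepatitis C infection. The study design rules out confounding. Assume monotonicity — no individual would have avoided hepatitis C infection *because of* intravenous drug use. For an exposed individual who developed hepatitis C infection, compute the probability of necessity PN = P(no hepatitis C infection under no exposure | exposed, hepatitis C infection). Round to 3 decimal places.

p₁ = 0.48, p₀ = 0.22.
Under exogeneity and monotonicity, PN = (p₁ − p₀) / p₁.
PN = (0.48 − 0.22) / 0.48 = 0.26 / 0.48 ≈ 0.5417

PN ≈ 0.542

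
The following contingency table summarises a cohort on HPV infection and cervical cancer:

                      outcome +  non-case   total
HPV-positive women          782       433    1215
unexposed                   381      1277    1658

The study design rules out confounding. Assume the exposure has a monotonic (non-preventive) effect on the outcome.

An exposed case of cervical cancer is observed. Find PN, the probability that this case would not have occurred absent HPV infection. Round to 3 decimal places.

p₁ = P(outcome | exposed) = 782/1215 = 0.64362
p₀ = P(outcome | unexposed) = 381/1658 = 0.22979
Under exogeneity and monotonicity, PN = (p₁ − p₀)/p₁.
PN = (0.64362 − 0.22979) / 0.64362 ≈ 0.6430

PN ≈ 0.643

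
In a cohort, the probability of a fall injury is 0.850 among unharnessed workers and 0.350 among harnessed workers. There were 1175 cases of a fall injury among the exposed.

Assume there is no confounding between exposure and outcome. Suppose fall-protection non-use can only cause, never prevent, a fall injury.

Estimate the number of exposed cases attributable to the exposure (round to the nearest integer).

Let p₁ = 0.85, p₀ = 0.35.
PN = (p₁ − p₀)/p₁ = (0.85 − 0.35) / 0.85 ≈ 0.58824.
Attributable cases ≈ PN × (exposed cases) = 0.58824 × 1175 ≈ 691.18.

about 691 cases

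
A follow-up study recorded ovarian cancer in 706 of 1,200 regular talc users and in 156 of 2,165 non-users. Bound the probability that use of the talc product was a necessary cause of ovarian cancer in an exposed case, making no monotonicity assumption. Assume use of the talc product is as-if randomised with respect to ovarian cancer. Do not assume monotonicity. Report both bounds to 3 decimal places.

0.878 ≤ PN ≤ 1.000

p₁ = P(outcome | exposed) = 706/1200 = 0.58833
p₀ = P(outcome | unexposed) = 156/2165 = 0.072055
Under exogeneity alone the bounds on PN are max{0,(p₁−p₀)/p₁} ≤ PN ≤ min{1,(1−p₀)/p₁}.
  lower = (p₁ − p₀)/p₁ = 0.51628 / 0.58833 ≈ 0.8775
  upper = min{1, (1 − p₀)/p₁} = 0.92794 / 0.58833 ≈ 1.5772 → capped at 1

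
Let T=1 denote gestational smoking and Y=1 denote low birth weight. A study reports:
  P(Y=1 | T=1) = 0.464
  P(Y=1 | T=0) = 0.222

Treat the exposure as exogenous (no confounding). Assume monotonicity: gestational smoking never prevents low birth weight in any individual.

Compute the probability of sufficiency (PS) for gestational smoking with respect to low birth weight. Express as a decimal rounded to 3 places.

Let p₁ = 0.464, p₀ = 0.222.
Under exogeneity and monotonicity, PS = (p₁ − p₀) / (1 − p₀).
PS = (0.464 − 0.222) / (1 − 0.222) = 0.242 / 0.778 ≈ 0.3111

PS ≈ 0.311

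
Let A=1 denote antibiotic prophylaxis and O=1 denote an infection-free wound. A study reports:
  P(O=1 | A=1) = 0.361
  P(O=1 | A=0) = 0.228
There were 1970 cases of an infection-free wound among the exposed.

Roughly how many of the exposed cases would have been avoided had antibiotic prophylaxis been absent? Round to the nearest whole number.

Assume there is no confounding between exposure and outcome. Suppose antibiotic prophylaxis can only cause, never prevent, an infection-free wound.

about 726 cases

Let p₁ = 0.361, p₀ = 0.228.
PN = (p₁ − p₀)/p₁ = (0.361 − 0.228) / 0.361 ≈ 0.36842.
Attributable cases ≈ PN × (exposed cases) = 0.36842 × 1970 ≈ 725.79.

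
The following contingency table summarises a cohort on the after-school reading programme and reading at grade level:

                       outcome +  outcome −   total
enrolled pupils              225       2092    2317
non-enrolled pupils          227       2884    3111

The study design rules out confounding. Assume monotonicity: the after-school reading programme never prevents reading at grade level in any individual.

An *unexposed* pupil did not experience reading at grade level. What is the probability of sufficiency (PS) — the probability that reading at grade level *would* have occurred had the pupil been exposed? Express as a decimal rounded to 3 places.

PS ≈ 0.026

p₁ = P(outcome | exposed) = 225/2317 = 0.097108
p₀ = P(outcome | unexposed) = 227/3111 = 0.072967
Under exogeneity and monotonicity, PS = (p₁ − p₀)/(1 − p₀).
PS = (0.097108 − 0.072967) / 0.92703 ≈ 0.0260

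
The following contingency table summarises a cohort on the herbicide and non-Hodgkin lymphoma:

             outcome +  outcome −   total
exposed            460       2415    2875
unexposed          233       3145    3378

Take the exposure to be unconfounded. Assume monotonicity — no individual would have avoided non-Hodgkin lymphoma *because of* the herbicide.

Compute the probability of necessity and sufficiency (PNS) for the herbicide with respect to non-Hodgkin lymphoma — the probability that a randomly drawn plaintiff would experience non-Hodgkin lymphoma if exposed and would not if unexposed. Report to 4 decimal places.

p₁ = P(outcome | exposed) = 460/2875 = 0.16
p₀ = P(outcome | unexposed) = 233/3378 = 0.068976
Under exogeneity and monotonicity, PNS = p₁ − p₀.
PNS = 0.16 − 0.068976 = 0.091024

PNS ≈ 0.0910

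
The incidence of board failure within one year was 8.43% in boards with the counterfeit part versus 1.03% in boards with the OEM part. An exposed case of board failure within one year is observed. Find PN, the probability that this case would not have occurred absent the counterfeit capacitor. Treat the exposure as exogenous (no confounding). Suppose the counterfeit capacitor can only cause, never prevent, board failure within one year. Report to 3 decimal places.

PN ≈ 0.878

p₁ = 0.0843, p₀ = 0.0103.
Under exogeneity and monotonicity, PN = (p₁ − p₀) / p₁.
PN = (0.0843 − 0.0103) / 0.0843 = 0.074 / 0.0843 ≈ 0.8778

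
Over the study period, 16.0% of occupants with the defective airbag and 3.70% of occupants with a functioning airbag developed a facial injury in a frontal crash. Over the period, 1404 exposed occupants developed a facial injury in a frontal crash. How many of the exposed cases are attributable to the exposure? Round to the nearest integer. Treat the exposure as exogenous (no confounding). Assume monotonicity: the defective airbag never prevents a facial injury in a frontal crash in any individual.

p₁ = 0.16, p₀ = 0.037.
PN = (p₁ − p₀)/p₁ = (0.16 − 0.037) / 0.16 ≈ 0.76875.
Attributable cases ≈ PN × (exposed cases) = 0.76875 × 1404 ≈ 1079.32.

about 1079 cases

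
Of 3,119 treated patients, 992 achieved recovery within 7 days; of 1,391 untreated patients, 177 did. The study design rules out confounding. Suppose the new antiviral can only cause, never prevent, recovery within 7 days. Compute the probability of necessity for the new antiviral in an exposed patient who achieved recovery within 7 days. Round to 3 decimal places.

p₁ = P(outcome | exposed) = 992/3119 = 0.31805
p₀ = P(outcome | unexposed) = 177/1391 = 0.12725
Under exogeneity and monotonicity, PN = (p₁ − p₀) / p₁.
PN = (0.31805 − 0.12725) / 0.31805 = 0.1908 / 0.31805 ≈ 0.5999

PN ≈ 0.600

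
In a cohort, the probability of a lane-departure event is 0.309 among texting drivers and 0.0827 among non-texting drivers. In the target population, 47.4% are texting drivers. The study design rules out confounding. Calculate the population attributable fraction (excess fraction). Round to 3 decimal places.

Let p₁ = 0.309, p₀ = 0.0827.
Overall risk P(Y=1) = π·p₁ + (1−π)·p₀ = 0.474×0.309 + 0.526×0.0827 = 0.18997.
Under exogeneity, PAF = [P(Y=1) − p₀] / P(Y=1).
PAF = (0.18997 − 0.0827) / 0.18997 ≈ 0.5647

PAF ≈ 0.565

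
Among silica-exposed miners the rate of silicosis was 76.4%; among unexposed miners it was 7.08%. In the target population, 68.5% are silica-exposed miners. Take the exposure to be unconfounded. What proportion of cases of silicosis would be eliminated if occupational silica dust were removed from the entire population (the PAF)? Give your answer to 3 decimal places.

p₁ = 0.764, p₀ = 0.0708.
Overall risk P(Y=1) = π·p₁ + (1−π)·p₀ = 0.685×0.764 + 0.315×0.0708 = 0.54564.
Under exogeneity, PAF = [P(Y=1) − p₀] / P(Y=1).
PAF = (0.54564 − 0.0708) / 0.54564 ≈ 0.8702

PAF ≈ 0.870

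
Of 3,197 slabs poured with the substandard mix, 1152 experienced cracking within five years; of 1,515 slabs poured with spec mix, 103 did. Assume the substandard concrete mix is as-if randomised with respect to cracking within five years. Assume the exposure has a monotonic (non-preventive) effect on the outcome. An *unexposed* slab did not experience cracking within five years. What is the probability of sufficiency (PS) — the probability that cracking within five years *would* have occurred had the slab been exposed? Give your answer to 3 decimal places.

PS ≈ 0.314

p₁ = P(outcome | exposed) = 1152/3197 = 0.36034
p₀ = P(outcome | unexposed) = 103/1515 = 0.067987
Under exogeneity and monotonicity, PS = (p₁ − p₀) / (1 − p₀).
PS = (0.36034 − 0.067987) / (1 − 0.067987) = 0.29235 / 0.93201 ≈ 0.3137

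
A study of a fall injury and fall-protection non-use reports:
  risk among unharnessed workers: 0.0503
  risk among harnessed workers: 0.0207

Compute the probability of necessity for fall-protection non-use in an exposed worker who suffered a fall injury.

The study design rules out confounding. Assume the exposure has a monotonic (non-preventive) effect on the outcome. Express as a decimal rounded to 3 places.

PN ≈ 0.588

Let p₁ = 0.0503, p₀ = 0.0207.
Under exogeneity and monotonicity, PN = (p₁ − p₀) / p₁.
PN = (0.0503 − 0.0207) / 0.0503 = 0.0296 / 0.0503 ≈ 0.5885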